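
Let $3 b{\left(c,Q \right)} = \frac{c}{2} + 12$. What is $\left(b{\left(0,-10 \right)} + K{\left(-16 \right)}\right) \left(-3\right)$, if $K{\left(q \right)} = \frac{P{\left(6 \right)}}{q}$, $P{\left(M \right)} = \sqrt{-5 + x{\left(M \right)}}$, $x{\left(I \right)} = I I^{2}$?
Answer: $-12 + \frac{3 \sqrt{211}}{16} \approx -9.2764$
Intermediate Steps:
$b{\left(c,Q \right)} = 4 + \frac{c}{6}$ ($b{\left(c,Q \right)} = \frac{\frac{c}{2} + 12}{3} = \frac{12 + \frac{c}{2}}{3} = 4 + \frac{c}{6}$)
$x{\left(I \right)} = I^{3}$
$P{\left(M \right)} = \sqrt{-5 + M^{3}}$
$K{\left(q \right)} = \frac{\sqrt{211}}{q}$ ($K{\left(q \right)} = \frac{\sqrt{-5 + 6^{3}}}{q} = \frac{\sqrt{-5 + 216}}{q} = \frac{\sqrt{211}}{q}$)
$\left(b{\left(0,-10 \right)} + K{\left(-16 \right)}\right) \left(-3\right) = \left(\left(4 + \frac{1}{6} \cdot 0\right) + \frac{\sqrt{211}}{-16}\right) \left(-3\right) = \left(\left(4 + 0\right) + \sqrt{211} \left(- \frac{1}{16}\right)\right) \left(-3\right) = \left(4 - \frac{\sqrt{211}}{16}\right) \left(-3\right) = -12 + \frac{3 \sqrt{211}}{16}$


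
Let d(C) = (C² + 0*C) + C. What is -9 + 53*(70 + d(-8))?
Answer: 6669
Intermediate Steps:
d(C) = C + C² (d(C) = (C² + 0) + C = C² + C = C + C²)
-9 + 53*(70 + d(-8)) = -9 + 53*(70 - 8*(1 - 8)) = -9 + 53*(70 - 8*(-7)) = -9 + 53*(70 + 56) = -9 + 53*126 = -9 + 6678 = 6669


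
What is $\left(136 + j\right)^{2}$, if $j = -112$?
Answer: $576$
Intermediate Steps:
$\left(136 + j\right)^{2} = \left(136 - 112\right)^{2} = 24^{2} = 576$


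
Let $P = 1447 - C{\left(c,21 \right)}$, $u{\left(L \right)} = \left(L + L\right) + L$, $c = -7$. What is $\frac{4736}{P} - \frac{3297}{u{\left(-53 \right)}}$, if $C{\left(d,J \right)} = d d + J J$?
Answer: $\frac{1302751}{50721} \approx 25.685$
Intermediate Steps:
$C{\left(d,J \right)} = J^{2} + d^{2}$ ($C{\left(d,J \right)} = d^{2} + J^{2} = J^{2} + d^{2}$)
$u{\left(L \right)} = 3 L$ ($u{\left(L \right)} = 2 L + L = 3 L$)
$P = 957$ ($P = 1447 - \left(21^{2} + \left(-7\right)^{2}\right) = 1447 - \left(441 + 49\right) = 1447 - 490 = 957$)
$\frac{4736}{P} - \frac{3297}{u{\left(-53 \right)}} = \frac{4736}{957} - \frac{3297}{3 \left(-53\right)} = 4736 \cdot \frac{1}{957} - \frac{3297}{-159} = \frac{4736}{957} - - \frac{1099}{53} = \frac{4736}{957} + \frac{1099}{53} = \frac{1302751}{50721}$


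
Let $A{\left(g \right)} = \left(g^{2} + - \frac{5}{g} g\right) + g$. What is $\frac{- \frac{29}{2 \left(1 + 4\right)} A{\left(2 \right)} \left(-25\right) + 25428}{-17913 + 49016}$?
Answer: $\frac{51001}{62206} \approx 0.81987$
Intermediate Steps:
$A{\left(g \right)} = -5 + g + g^{2}$ ($A{\left(g \right)} = \left(g^{2} - 5\right) + g = \left(-5 + g^{2}\right) + g = -5 + g + g^{2}$)
$\frac{- \frac{29}{2 \left(1 + 4\right)} A{\left(2 \right)} \left(-25\right) + 25428}{-17913 + 49016} = \frac{- \frac{29}{2 \left(1 + 4\right)} \left(-5 + 2 + 2^{2}\right) \left(-25\right) + 25428}{-17913 + 49016} = \frac{- \frac{29}{2 \cdot 5} \left(-5 + 2 + 4\right) \left(-25\right) + 25428}{31103} = \left(- \frac{29}{10} \cdot 1 \left(-25\right) + 25428\right) \frac{1}{31103} = \left(\left(-29\right) \frac{1}{10} \cdot 1 \left(-25\right) + 25428\right) \frac{1}{31103} = \left(\left(- \frac{29}{10}\right) 1 \left(-25\right) + 25428\right) \frac{1}{31103} = \left(\left(- \frac{29}{10}\right) \left(-25\right) + 25428\right) \frac{1}{31103} = \left(\frac{145}{2} + 25428\right) \frac{1}{31103} = \frac{51001}{2} \cdot \frac{1}{31103} = \frac{51001}{62206}$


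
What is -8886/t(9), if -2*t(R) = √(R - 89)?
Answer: -4443*I*√5/5 ≈ -1987.0*I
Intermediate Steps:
t(R) = -√(-89 + R)/2 (t(R) = -√(R - 89)/2 = -√(-89 + R)/2)
-8886/t(9) = -8886*(-2/√(-89 + 9)) = -8886*I*√5/10 = -4443*I*√5/5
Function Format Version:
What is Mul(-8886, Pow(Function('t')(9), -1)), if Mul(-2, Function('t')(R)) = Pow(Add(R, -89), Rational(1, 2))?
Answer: Mul(Rational(-4443, 5), I, Pow(5, Rational(1, 2))) ≈ Mul(-1987.0, I)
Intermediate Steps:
Function('t')(R) = Mul(Rational(-1, 2), Pow(Add(-89, R), Rational(1, 2))) (Function('t')(R) = Mul(Rational(-1, 2), Pow(Add(R, -89), Rational(1, 2))) = Mul(Rational(-1, 2), Pow(Add(-89, R), Rational(1, 2))))
Mul(-8886, Pow(Function('t')(9), -1)) = Mul(-8886, Pow(Mul(Rational(-1, 2), Pow(Add(-89, 9), Rational(1, 2))), -1)) = Mul(-8886, Pow(Mul(Rational(-1, 2), Pow(-80, Rational(1, 2))), -1)) = Mul(-8886, Pow(Mul(Rational(-1, 2), Mul(4, I, Pow(5, Rational(1, 2)))), -1)) = Mul(-8886, Pow(Mul(-2, I, Pow(5, Rational(1, 2))), -1)) = Mul(-8886, Mul(Rational(1, 10), I, Pow(5, Rational(1, 2)))) = Mul(Rational(-4443, 5), I, Pow(5, Rational(1, 2)))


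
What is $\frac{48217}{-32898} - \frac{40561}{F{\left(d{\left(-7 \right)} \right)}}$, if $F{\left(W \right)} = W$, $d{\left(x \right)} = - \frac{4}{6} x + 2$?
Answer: $- \frac{2002045837}{328980} \approx -6085.6$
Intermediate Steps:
$d{\left(x \right)} = 2 - \frac{2 x}{3}$ ($d{\left(x \right)} = \left(-4\right) \frac{1}{6} x + 2 = - \frac{2 x}{3} + 2 = 2 - \frac{2 x}{3}$)
$\frac{48217}{-32898} - \frac{40561}{F{\left(d{\left(-7 \right)} \right)}} = \frac{48217}{-32898} - \frac{40561}{2 - - \frac{14}{3}} = 48217 \left(- \frac{1}{32898}\right) - \frac{40561}{2 + \frac{14}{3}} = - \frac{48217}{32898} - \frac{40561}{\frac{20}{3}} = - \frac{48217}{32898} - \frac{121683}{20} = - \frac{2002045837}{328980}$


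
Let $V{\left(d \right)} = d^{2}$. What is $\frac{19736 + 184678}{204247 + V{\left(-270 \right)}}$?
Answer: $\frac{204414}{277147} \approx 0.73757$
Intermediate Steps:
$\frac{19736 + 184678}{204247 + V{\left(-270 \right)}} = \frac{19736 + 184678}{204247 + \left(-270\right)^{2}} = \frac{204414}{204247 + 72900} = \frac{204414}{277147}$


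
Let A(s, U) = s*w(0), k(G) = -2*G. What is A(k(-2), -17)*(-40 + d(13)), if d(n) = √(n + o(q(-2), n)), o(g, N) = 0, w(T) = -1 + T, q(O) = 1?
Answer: 160 - 4*√13 ≈ 145.58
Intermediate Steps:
A(s, U) = -s (A(s, U) = s*(-1 + 0) = s*(-1) = -s)
d(n) = √n (d(n) = √(n + 0) = √n)
A(k(-2), -17)*(-40 + d(13)) = (-(-2)*(-2))*(-40 + √13) = (-1*4)*(-40 + √13) = -4*(-40 + √13) = 160 - 4*√13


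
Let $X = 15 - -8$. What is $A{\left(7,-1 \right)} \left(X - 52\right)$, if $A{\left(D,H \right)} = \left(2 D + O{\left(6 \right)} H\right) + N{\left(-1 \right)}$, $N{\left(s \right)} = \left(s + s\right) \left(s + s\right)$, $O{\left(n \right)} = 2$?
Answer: $-464$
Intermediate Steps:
$N{\left(s \right)} = 4 s^{2}$ ($N{\left(s \right)} = 2 s 2 s = 4 s^{2}$)
$X = 23$ ($X = 15 + 8 = 23$)
$A{\left(D,H \right)} = 4 + 2 D + 2 H$ ($A{\left(D,H \right)} = \left(2 D + 2 H\right) + 4 \left(-1\right)^{2} = \left(2 D + 2 H\right) + 4 \cdot 1 = \left(2 D + 2 H\right) + 4 = 4 + 2 D + 2 H$)
$A{\left(7,-1 \right)} \left(X - 52\right) = \left(4 + 2 \cdot 7 + 2 \left(-1\right)\right) \left(23 - 52\right) = \left(4 + 14 - 2\right) \left(-29\right) = 16 \left(-29\right) = -464$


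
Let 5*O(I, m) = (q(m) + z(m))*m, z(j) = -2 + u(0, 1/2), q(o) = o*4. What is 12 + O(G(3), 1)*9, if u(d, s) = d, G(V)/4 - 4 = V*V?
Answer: 78/5 ≈ 15.600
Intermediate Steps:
q(o) = 4*o
G(V) = 16 + 4*V² (G(V) = 16 + 4*(V*V) = 16 + 4*V²)
z(j) = -2 (z(j) = -2 + 0 = -2)
O(I, m) = m*(-2 + 4*m)/5 (O(I, m) = ((4*m - 2)*m)/5 = ((-2 + 4*m)*m)/5 = (m*(-2 + 4*m))/5 = m*(-2 + 4*m)/5)
12 + O(G(3), 1)*9 = 12 + ((⅖)*1*(-1 + 2*1))*9 = 12 + ((⅖)*1*(-1 + 2))*9 = 12 + ((⅖)*1*1)*9 = 12 + (⅖)*9 = 12 + 18/5 = 78/5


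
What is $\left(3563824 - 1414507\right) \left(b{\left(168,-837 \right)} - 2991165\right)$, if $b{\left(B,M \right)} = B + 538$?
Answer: $-6427444366503$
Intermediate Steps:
$b{\left(B,M \right)} = 538 + B$
$\left(3563824 - 1414507\right) \left(b{\left(168,-837 \right)} - 2991165\right) = \left(3563824 - 1414507\right) \left(\left(538 + 168\right) - 2991165\right) = 2149317 \left(706 - 2991165\right) = 2149317 \left(-2990459\right) = -6427444366503$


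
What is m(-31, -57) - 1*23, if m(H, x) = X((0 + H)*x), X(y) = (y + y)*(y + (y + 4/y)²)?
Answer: 19508461284383/1767 ≈ 1.1040e+10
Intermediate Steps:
X(y) = 2*y*(y + (y + 4/y)²) (X(y) = (2*y)*(y + (y + 4/y)²) = 2*y*(y + (y + 4/y)²))
m(H, x) = 2*((4 + H²*x²)² + H³*x³)/(H*x) (m(H, x) = 2*(((0 + H)*x)³ + (4 + ((0 + H)*x)²)²)/(((0 + H)*x)) = 2*((H*x)³ + (4 + (H*x)²)²)/((H*x)) = 2*(1/(H*x))*(H³*x³ + (4 + H²*x²)²) = 2*(1/(H*x))*((4 + H²*x²)² + H³*x³) = 2*((4 + H²*x²)² + H³*x³)/(H*x))
m(-31, -57) - 1*23 = 2*((4 + (-31)²*(-57)²)² + (-31)³*(-57)³)/(-31*(-57)) - 1*23 = 2*(-1/31)*(-1/57)*((4 + 961*3249)² - 29791*(-185193)) - 23 = 2*(-1/31)*(-1/57)*((4 + 3122289)² + 5517084663) - 23 = 2*(-1/31)*(-1/57)*(3122293² + 5517084663) - 23 = 2*(-1/31)*(-1/57)*(9748713577849 + 5517084663) - 23 = 2*(-1/31)*(-1/57)*9754230662512 - 23 = 19508461325024/1767 - 23 = 19508461284383/1767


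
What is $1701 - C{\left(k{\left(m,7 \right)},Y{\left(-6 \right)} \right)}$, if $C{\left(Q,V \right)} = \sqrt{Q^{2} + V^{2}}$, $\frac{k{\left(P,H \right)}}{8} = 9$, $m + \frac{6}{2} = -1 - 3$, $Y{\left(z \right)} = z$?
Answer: $1701 - 6 \sqrt{145} \approx 1628.8$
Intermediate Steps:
$m = -7$ ($m = -3 - 4 = -7$)
$k{\left(P,H \right)} = 72$ ($k{\left(P,H \right)} = 8 \cdot 9 = 72$)
$1701 - C{\left(k{\left(m,7 \right)},Y{\left(-6 \right)} \right)} = 1701 - \sqrt{72^{2} + \left(-6\right)^{2}} = 1701 - \sqrt{5184 + 36} = 1701 - \sqrt{5220} = 1701 - 6 \sqrt{145}$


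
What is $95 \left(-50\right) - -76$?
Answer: $-4674$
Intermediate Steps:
$95 \left(-50\right) - -76 = -4750 + 76 = -4674$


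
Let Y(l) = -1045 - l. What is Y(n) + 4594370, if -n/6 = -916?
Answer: 4587829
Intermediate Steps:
n = 5496 (n = -6*(-916) = 5496)
Y(n) + 4594370 = (-1045 - 1*5496) + 4594370 = (-1045 - 5496) + 4594370 = -6541 + 4594370 = 4587829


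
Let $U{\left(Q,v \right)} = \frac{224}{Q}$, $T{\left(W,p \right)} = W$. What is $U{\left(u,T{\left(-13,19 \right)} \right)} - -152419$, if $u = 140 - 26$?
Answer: $\frac{8687995}{57} \approx 1.5242 \cdot 10^{5}$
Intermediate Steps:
$u = 114$
$U{\left(u,T{\left(-13,19 \right)} \right)} - -152419 = \frac{224}{114} - -152419 = 224 \cdot \frac{1}{114} + 152419 = \frac{112}{57} + 152419 = \frac{8687995}{57}$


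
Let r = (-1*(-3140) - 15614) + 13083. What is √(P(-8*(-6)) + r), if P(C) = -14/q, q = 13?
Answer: √102739/13 ≈ 24.656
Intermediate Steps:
P(C) = -14/13
r = 609 (r = (3140 - 15614) + 13083 = -12474 + 13083 = 609)
√(P(-8*(-6)) + r) = √(-14/13 + 609) = √(7903/13) = √102739/13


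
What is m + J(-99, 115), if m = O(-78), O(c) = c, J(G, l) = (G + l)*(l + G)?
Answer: 178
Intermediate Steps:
J(G, l) = (G + l)² (J(G, l) = (G + l)*(G + l) = (G + l)²)
m = -78
m + J(-99, 115) = -78 + (-99 + 115)² = -78 + 16² = -78 + 256 = 178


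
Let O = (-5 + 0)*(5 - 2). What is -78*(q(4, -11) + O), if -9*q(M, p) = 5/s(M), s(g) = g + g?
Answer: 14105/12 ≈ 1175.4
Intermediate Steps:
s(g) = 2*g
q(M, p) = -5/(18*M) (q(M, p) = -5/(9*(2*M)) = -5*1/(2*M)/9 = -5/(18*M))
O = -15 (O = -5*3 = -15)
-78*(q(4, -11) + O) = -78*(-5/18/4 - 15) = -78*(-5/18*1/4 - 15) = -78*(-5/72 - 15) = -78*(-1085/72) = 14105/12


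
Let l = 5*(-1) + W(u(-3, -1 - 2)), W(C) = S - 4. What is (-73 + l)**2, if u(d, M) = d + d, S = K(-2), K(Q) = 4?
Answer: 6084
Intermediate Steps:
S = 4
u(d, M) = 2*d
W(C) = 0 (W(C) = 4 - 4 = 0)
l = -5 (l = 5*(-1) + 0 = -5 + 0 = -5)
(-73 + l)**2 = (-73 - 5)**2 = (-78)**2 = 6084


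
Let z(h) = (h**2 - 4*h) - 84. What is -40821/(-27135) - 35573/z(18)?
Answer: -106490603/506520 ≈ -210.24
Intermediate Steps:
z(h) = -84 + h**2 - 4*h
-40821/(-27135) - 35573/z(18) = -40821/(-27135) - 35573/(-84 + 18**2 - 4*18) = -40821*(-1/27135) - 35573/(-84 + 324 - 72) = 13607/9045 - 35573/168 = -106490603/506520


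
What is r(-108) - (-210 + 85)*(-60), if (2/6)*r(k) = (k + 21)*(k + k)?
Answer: 48876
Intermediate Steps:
r(k) = 6*k*(21 + k) (r(k) = 3*((k + 21)*(k + k)) = 3*((21 + k)*(2*k)) = 3*(2*k*(21 + k)) = 6*k*(21 + k))
r(-108) - (-210 + 85)*(-60) = 6*(-108)*(21 - 108) - (-210 + 85)*(-60) = 6*(-108)*(-87) - (-125)*(-60) = 56376 - 1*7500 = 56376 - 7500 = 48876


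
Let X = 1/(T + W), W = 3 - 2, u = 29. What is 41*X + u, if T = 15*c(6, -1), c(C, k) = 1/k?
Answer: 365/14 ≈ 26.071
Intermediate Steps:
T = -15 (T = 15/(-1) = 15*(-1) = -15)
W = 1
X = -1/14 (X = 1/(-15 + 1) = 1/(-14) = -1/14 ≈ -0.071429)
41*X + u = 41*(-1/14) + 29 = -41/14 + 29 = 365/14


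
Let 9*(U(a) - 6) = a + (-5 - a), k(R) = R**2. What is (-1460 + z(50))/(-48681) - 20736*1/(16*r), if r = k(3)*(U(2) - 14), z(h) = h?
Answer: 21066382/1249479 ≈ 16.860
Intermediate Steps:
U(a) = 49/9 (U(a) = 6 + (a + (-5 - a))/9 = 6 + (1/9)*(-5) = 6 - 5/9 = 49/9)
r = -77 (r = 3**2*(49/9 - 14) = 9*(-77/9) = -77)
(-1460 + z(50))/(-48681) - 20736*1/(16*r) = (-1460 + 50)/(-48681) - 20736/(16*(-77)) = -1410*(-1/48681) - 20736/(-1232) = 470/16227 - 20736*(-1/1232) = 470/16227 + 1296/77 = 21066382/1249479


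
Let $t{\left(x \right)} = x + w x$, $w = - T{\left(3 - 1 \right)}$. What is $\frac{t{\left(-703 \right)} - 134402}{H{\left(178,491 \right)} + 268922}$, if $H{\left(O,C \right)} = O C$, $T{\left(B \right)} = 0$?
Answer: $- \frac{27021}{71264} \approx -0.37917$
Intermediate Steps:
$w = 0$ ($w = \left(-1\right) 0 = 0$)
$H{\left(O,C \right)} = C O$
$t{\left(x \right)} = x$ ($t{\left(x \right)} = x + 0 x = x + 0 = x$)
$\frac{t{\left(-703 \right)} - 134402}{H{\left(178,491 \right)} + 268922} = \frac{-703 - 134402}{491 \cdot 178 + 268922} = - \frac{135105}{87398 + 268922} = - \frac{135105}{356320} = \left(-135105\right) \frac{1}{356320} = - \frac{27021}{71264}$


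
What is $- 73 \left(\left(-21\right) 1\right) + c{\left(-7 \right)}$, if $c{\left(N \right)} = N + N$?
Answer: $1519$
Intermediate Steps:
$c{\left(N \right)} = 2 N$
$- 73 \left(\left(-21\right) 1\right) + c{\left(-7 \right)} = - 73 \left(\left(-21\right) 1\right) + 2 \left(-7\right) = \left(-73\right) \left(-21\right) - 14 = 1533 - 14 = 1519$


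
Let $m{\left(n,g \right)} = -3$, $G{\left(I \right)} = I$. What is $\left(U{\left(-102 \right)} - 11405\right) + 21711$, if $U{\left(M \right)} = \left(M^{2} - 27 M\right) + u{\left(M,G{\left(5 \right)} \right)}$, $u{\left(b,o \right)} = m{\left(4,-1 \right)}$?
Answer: $23461$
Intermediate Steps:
$u{\left(b,o \right)} = -3$
$U{\left(M \right)} = -3 + M^{2} - 27 M$ ($U{\left(M \right)} = \left(M^{2} - 27 M\right) - 3 = -3 + M^{2} - 27 M$)
$\left(U{\left(-102 \right)} - 11405\right) + 21711 = \left(\left(-3 + \left(-102\right)^{2} - -2754\right) - 11405\right) + 21711 = \left(\left(-3 + 10404 + 2754\right) + \left(-3093 + \left(\left(\left(-2793 + 446\right) - 4623\right) - 1342\right)\right)\right) + 21711 = \left(13155 - 11405\right) + 21711 = 1750 + 21711 = 23461$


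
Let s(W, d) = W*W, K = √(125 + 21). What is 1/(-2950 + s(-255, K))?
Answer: 1/62075 ≈ 1.6110e-5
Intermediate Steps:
K = √146 ≈ 12.083
s(W, d) = W²
1/(-2950 + s(-255, K)) = 1/(-2950 + (-255)²) = 1/(-2950 + 65025) = 1/62075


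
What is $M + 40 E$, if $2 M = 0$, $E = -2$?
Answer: $-80$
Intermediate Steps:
$M = 0$ ($M = \frac{1}{2} \cdot 0 = 0$)
$M + 40 E = 0 + 40 \left(-2\right) = 0 - 80 = -80$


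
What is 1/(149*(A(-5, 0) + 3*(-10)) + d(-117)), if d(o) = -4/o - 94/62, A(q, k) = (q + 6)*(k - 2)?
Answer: -3627/17298911 ≈ -0.00020967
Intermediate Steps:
A(q, k) = (-2 + k)*(6 + q) (A(q, k) = (6 + q)*(-2 + k) = (-2 + k)*(6 + q))
d(o) = -47/31 - 4/o (d(o) = -4/o - 94*1/62 = -4/o - 47/31 = -47/31 - 4/o)
1/(149*(A(-5, 0) + 3*(-10)) + d(-117)) = 1/(149*((-12 - 2*(-5) + 6*0 + 0*(-5)) + 3*(-10)) + (-47/31 - 4/(-117))) = 1/(149*((-12 + 10 + 0 + 0) - 30) + (-47/31 - 4*(-1/117))) = 1/(149*(-2 - 30) + (-47/31 + 4/117)) = 1/(149*(-32) - 5375/3627) = 1/(-4768 - 5375/3627) = 1/(-17298911/3627) = -3627/17298911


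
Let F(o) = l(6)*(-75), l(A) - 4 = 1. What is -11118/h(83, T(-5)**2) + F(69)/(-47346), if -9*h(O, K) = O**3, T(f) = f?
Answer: 1650651859/9023942434 ≈ 0.18292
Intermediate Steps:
l(A) = 5 (l(A) = 4 + 1 = 5)
F(o) = -375 (F(o) = 5*(-75) = -375)
h(O, K) = -O**3/9
-11118/h(83, T(-5)**2) + F(69)/(-47346) = -11118/((-1/9*83**3)) - 375/(-47346) = -11118/((-1/9*571787)) - 375*(-1/47346) = -11118/(-571787/9) + 125/15782 = -11118*(-9/571787) + 125/15782 = 100062/571787 + 125/15782 = 1650651859/9023942434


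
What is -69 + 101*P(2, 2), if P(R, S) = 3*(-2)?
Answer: -675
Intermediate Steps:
P(R, S) = -6
-69 + 101*P(2, 2) = -69 + 101*(-6) = -69 - 606 = -675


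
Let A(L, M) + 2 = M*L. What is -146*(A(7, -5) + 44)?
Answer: -1022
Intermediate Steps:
A(L, M) = -2 + L*M (A(L, M) = -2 + M*L = -2 + L*M)
-146*(A(7, -5) + 44) = -146*((-2 + 7*(-5)) + 44) = -146*((-2 - 35) + 44) = -146*(-37 + 44) = -146*7 = -1022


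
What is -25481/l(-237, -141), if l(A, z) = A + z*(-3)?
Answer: -25481/186 ≈ -136.99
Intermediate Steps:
l(A, z) = A - 3*z
-25481/l(-237, -141) = -25481/(-237 - 3*(-141)) = -25481/(-237 + 423) = -25481/186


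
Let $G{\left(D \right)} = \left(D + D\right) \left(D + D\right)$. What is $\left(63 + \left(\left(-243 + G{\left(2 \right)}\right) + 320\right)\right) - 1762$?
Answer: $-1606$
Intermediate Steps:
$G{\left(D \right)} = 4 D^{2}$ ($G{\left(D \right)} = 2 D 2 D = 4 D^{2}$)
$\left(63 + \left(\left(-243 + G{\left(2 \right)}\right) + 320\right)\right) - 1762 = \left(63 + \left(\left(-243 + 4 \cdot 2^{2}\right) + 320\right)\right) - 1762 = \left(63 + \left(\left(-243 + 4 \cdot 4\right) + 320\right)\right) - 1762 = \left(63 + \left(\left(-243 + 16\right) + 320\right)\right) - 1762 = \left(63 + \left(-227 + 320\right)\right) - 1762 = \left(63 + 93\right) - 1762 = 156 - 1762 = -1606$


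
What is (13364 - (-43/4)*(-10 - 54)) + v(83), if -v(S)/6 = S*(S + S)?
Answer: -69992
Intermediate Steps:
v(S) = -12*S**2 (v(S) = -6*S*(S + S) = -6*S*2*S = -12*S**2)
(13364 - (-43/4)*(-10 - 54)) + v(83) = (13364 - (-43/4)*(-10 - 54)) - 12*83**2 = (13364 - (-43*1/4)*(-64)) - 12*6889 = (13364 - (-43)*(-64)/4) - 82668 = (13364 - 1*688) - 82668 = (13364 - 688) - 82668 = 12676 - 82668 = -69992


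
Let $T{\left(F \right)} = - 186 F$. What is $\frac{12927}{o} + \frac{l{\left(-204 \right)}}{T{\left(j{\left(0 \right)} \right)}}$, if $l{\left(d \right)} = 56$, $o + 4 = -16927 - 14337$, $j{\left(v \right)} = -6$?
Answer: $- \frac{3168881}{8723772} \approx -0.36325$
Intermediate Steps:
$o = -31268$ ($o = -4 - 31264 = -31268$)
$\frac{12927}{o} + \frac{l{\left(-204 \right)}}{T{\left(j{\left(0 \right)} \right)}} = \frac{12927}{-31268} + \frac{56}{\left(-186\right) \left(-6\right)} = 12927 \left(- \frac{1}{31268}\right) + \frac{56}{1116} = - \frac{12927}{31268} + 56 \cdot \frac{1}{1116} = - \frac{12927}{31268} + \frac{14}{279} = - \frac{3168881}{8723772}$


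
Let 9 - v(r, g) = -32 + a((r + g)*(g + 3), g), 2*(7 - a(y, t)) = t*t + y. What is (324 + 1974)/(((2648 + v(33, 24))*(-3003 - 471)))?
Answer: -766/4330341 ≈ -0.00017689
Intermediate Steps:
a(y, t) = 7 - y/2 - t**2/2 (a(y, t) = 7 - (t*t + y)/2 = 7 - (t**2 + y)/2 = 7 - (y + t**2)/2 = 7 + (-y/2 - t**2/2) = 7 - y/2 - t**2/2)
v(r, g) = 34 + g**2/2 + (3 + g)*(g + r)/2 (v(r, g) = 9 - (-32 + (7 - (r + g)*(g + 3)/2 - g**2/2)) = 9 - (-32 + (7 - (g + r)*(3 + g)/2 - g**2/2)) = 9 - (-32 + (7 - (3 + g)*(g + r)/2 - g**2/2)) = 9 - (-32 + (7 - g**2/2 - (3 + g)*(g + r)/2)) = 9 - (-25 - g**2/2 - (3 + g)*(g + r)/2) = 9 + (25 + g**2/2 + (3 + g)*(g + r)/2) = 34 + g**2/2 + (3 + g)*(g + r)/2)
(324 + 1974)/(((2648 + v(33, 24))*(-3003 - 471))) = (324 + 1974)/(((2648 + (34 + 24**2 + (3/2)*24 + (3/2)*33 + (1/2)*24*33))*(-3003 - 471))) = 2298/(((2648 + (34 + 576 + 36 + 99/2 + 396))*(-3474))) = 2298/(((2648 + 2183/2)*(-3474))) = 2298/(((7479/2)*(-3474))) = 2298/(-12991023) = 2298*(-1/12991023) = -766/4330341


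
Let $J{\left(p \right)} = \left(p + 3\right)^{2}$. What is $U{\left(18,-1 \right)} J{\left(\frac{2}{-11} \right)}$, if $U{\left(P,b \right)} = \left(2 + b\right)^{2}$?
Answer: $\frac{961}{121} \approx 7.9421$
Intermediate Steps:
$J{\left(p \right)} = \left(3 + p\right)^{2}$
$U{\left(18,-1 \right)} J{\left(\frac{2}{-11} \right)} = \left(2 - 1\right)^{2} \left(3 + \frac{2}{-11}\right)^{2} = 1^{2} \left(3 + 2 \left(- \frac{1}{11}\right)\right)^{2} = 1 \left(3 - \frac{2}{11}\right)^{2} = 1 \left(\frac{31}{11}\right)^{2} = 1 \cdot \frac{961}{121} = \frac{961}{121}$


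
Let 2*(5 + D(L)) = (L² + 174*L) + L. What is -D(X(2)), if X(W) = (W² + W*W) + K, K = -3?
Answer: -445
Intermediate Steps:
X(W) = -3 + 2*W² (X(W) = (W² + W*W) - 3 = (W² + W²) - 3 = 2*W² - 3 = -3 + 2*W²)
D(L) = -5 + L²/2 + 175*L/2 (D(L) = -5 + ((L² + 174*L) + L)/2 = -5 + (L² + 175*L)/2 = -5 + (L²/2 + 175*L/2) = -5 + L²/2 + 175*L/2)
-D(X(2)) = -(-5 + (-3 + 2*2²)²/2 + 175*(-3 + 2*2²)/2) = -(-5 + (-3 + 2*4)²/2 + 175*(-3 + 2*4)/2) = -(-5 + (-3 + 8)²/2 + 175*(-3 + 8)/2) = -(-5 + (½)*5² + (175/2)*5) = -(-5 + (½)*25 + 875/2) = -(-5 + 25/2 + 875/2) = -1*445 = -445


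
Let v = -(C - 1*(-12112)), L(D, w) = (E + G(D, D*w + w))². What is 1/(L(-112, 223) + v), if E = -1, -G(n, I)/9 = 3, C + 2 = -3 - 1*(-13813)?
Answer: -1/25136 ≈ -3.9784e-5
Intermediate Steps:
C = 13808 (C = -2 + (-3 - 1*(-13813)) = -2 + (-3 + 13813) = -2 + 13810 = 13808)
G(n, I) = -27 (G(n, I) = -9*3 = -27)
L(D, w) = 784 (L(D, w) = (-1 - 27)² = (-28)² = 784)
v = -25920 (v = -(13808 - 1*(-12112)) = -(13808 + 12112) = -1*25920 = -25920)
1/(L(-112, 223) + v) = 1/(784 - 25920) = 1/(-25136) = -1/25136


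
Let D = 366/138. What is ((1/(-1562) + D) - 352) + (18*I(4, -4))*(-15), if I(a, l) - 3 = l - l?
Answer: -41650753/35926 ≈ -1159.3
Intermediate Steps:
I(a, l) = 3 (I(a, l) = 3 + (l - l) = 3 + 0 = 3)
D = 61/23 (D = 366*(1/138) = 61/23 ≈ 2.6522)
((1/(-1562) + D) - 352) + (18*I(4, -4))*(-15) = ((1/(-1562) + 61/23) - 352) + (18*3)*(-15) = ((-1/1562 + 61/23) - 352) + 54*(-15) = (95259/35926 - 352) - 810 = -12550693/35926 - 810 = -41650753/35926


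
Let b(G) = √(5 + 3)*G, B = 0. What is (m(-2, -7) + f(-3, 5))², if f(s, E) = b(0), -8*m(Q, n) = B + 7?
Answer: 49/64 ≈ 0.76563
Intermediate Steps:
b(G) = 2*G*√2 (b(G) = √8*G = (2*√2)*G = 2*G*√2)
m(Q, n) = -7/8 (m(Q, n) = -(0 + 7)/8 = -⅛*7 = -7/8)
f(s, E) = 0 (f(s, E) = 2*0*√2 = 0)
(m(-2, -7) + f(-3, 5))² = (-7/8 + 0)² = (-7/8)² = 49/64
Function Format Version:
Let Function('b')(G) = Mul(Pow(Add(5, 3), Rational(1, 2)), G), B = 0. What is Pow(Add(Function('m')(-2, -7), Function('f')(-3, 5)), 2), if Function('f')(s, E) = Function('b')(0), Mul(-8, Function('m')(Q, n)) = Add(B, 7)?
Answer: Rational(49, 64) ≈ 0.76563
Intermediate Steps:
Function('b')(G) = Mul(2, G, Pow(2, Rational(1, 2))) (Function('b')(G) = Mul(Pow(8, Rational(1, 2)), G) = Mul(Mul(2, Pow(2, Rational(1, 2))), G) = Mul(2, G, Pow(2, Rational(1, 2))))
Function('m')(Q, n) = Rational(-7, 8) (Function('m')(Q, n) = Mul(Rational(-1, 8), Add(0, 7)) = Mul(Rational(-1, 8), 7) = Rational(-7, 8))
Function('f')(s, E) = 0 (Function('f')(s, E) = Mul(2, 0, Pow(2, Rational(1, 2))) = 0)
Pow(Add(Function('m')(-2, -7), Function('f')(-3, 5)), 2) = Pow(Add(Rational(-7, 8), 0), 2) = Pow(Rational(-7, 8), 2) = Rational(49, 64)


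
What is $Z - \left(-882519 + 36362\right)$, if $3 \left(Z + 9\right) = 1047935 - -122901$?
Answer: $\frac{3709280}{3} \approx 1.2364 \cdot 10^{6}$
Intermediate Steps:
$Z = \frac{1170809}{3}$ ($Z = -9 + \frac{1047935 - -122901}{3} = -9 + \frac{1047935 + 122901}{3} = -9 + \frac{1}{3} \cdot 1170836 = -9 + \frac{1170836}{3} = \frac{1170809}{3} \approx 3.9027 \cdot 10^{5}$)
$Z - \left(-882519 + 36362\right) = \frac{1170809}{3} - \left(-882519 + 36362\right) = \frac{1170809}{3} - -846157 = \frac{1170809}{3} + 846157 = \frac{3709280}{3}$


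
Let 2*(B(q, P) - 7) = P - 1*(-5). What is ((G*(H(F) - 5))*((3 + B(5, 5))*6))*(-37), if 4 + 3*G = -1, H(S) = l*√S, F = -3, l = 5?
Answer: -27750 + 27750*I*√3 ≈ -27750.0 + 48064.0*I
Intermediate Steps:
B(q, P) = 19/2 + P/2 (B(q, P) = 7 + (P - 1*(-5))/2 = 7 + (P + 5)/2 = 7 + (5 + P)/2 = 7 + (5/2 + P/2) = 19/2 + P/2)
H(S) = 5*√S
G = -5/3 (G = -4/3 + (⅓)*(-1) = -4/3 - ⅓ = -5/3 ≈ -1.6667)
((G*(H(F) - 5))*((3 + B(5, 5))*6))*(-37) = ((-5*(5*√(-3) - 5)/3)*((3 + (19/2 + (½)*5))*6))*(-37) = ((-5*(5*(I*√3) - 5)/3)*((3 + (19/2 + 5/2))*6))*(-37) = ((-5*(5*I*√3 - 5)/3)*((3 + 12)*6))*(-37) = ((-5*(-5 + 5*I*√3)/3)*(15*6))*(-37) = ((25/3 - 25*I*√3/3)*90)*(-37) = (750 - 750*I*√3)*(-37) = -27750 + 27750*I*√3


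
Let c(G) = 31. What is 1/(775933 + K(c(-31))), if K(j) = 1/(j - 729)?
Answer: 698/541601233 ≈ 1.2888e-6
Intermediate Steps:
K(j) = 1/(-729 + j)
1/(775933 + K(c(-31))) = 1/(775933 + 1/(-729 + 31)) = 1/(775933 + 1/(-698)) = 1/(775933 - 1/698) = 1/(541601233/698) = 698/541601233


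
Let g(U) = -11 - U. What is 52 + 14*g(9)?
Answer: -228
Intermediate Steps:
52 + 14*g(9) = 52 + 14*(-11 - 1*9) = 52 + 14*(-11 - 9) = 52 + 14*(-20) = 52 - 280 = -228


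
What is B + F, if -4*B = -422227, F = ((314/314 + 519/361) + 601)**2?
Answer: 244843849991/521284 ≈ 4.6969e+5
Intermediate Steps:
F = 47454701281/130321 (F = ((314*(1/314) + 519*(1/361)) + 601)**2 = ((1 + 519/361) + 601)**2 = (880/361 + 601)**2 = (217841/361)**2 = 47454701281/130321 ≈ 3.6414e+5)
B = 422227/4 (B = -1/4*(-422227) = 422227/4 ≈ 1.0556e+5)
B + F = 422227/4 + 47454701281/130321 = 244843849991/521284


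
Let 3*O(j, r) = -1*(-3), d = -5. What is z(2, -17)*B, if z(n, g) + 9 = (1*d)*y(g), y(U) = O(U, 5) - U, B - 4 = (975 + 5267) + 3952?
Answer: -1009602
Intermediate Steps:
O(j, r) = 1 (O(j, r) = (-1*(-3))/3 = (⅓)*3 = 1)
B = 10198 (B = 4 + ((975 + 5267) + 3952) = 4 + (6242 + 3952) = 4 + 10194 = 10198)
y(U) = 1 - U
z(n, g) = -14 + 5*g (z(n, g) = -9 + (1*(-5))*(1 - g) = -9 - 5*(1 - g) = -9 + (-5 + 5*g) = -14 + 5*g)
z(2, -17)*B = (-14 + 5*(-17))*10198 = (-14 - 85)*10198 = -99*10198 = -1009602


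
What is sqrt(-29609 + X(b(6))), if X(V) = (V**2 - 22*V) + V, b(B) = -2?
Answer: I*sqrt(29563) ≈ 171.94*I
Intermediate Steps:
X(V) = V**2 - 21*V
sqrt(-29609 + X(b(6))) = sqrt(-29609 - 2*(-21 - 2)) = sqrt(-29609 - 2*(-23)) = sqrt(-29609 + 46) = sqrt(-29563) = I*sqrt(29563)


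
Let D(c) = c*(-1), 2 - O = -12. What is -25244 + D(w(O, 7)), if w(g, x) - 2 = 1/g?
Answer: -353445/14 ≈ -25246.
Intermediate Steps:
O = 14 (O = 2 - 1*(-12) = 2 + 12 = 14)
w(g, x) = 2 + 1/g
D(c) = -c
-25244 + D(w(O, 7)) = -25244 - (2 + 1/14) = -25244 - 1*29/14 = -25244 - 29/14 = -353445/14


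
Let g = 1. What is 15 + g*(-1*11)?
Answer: 4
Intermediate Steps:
15 + g*(-1*11) = 15 + 1*(-1*11) = 15 + 1*(-11) = 15 - 11 = 4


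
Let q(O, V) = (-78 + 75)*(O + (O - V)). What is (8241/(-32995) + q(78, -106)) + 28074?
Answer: 900359319/32995 ≈ 27288.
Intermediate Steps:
q(O, V) = -6*O + 3*V (q(O, V) = -3*(-V + 2*O) = -6*O + 3*V)
(8241/(-32995) + q(78, -106)) + 28074 = (8241/(-32995) + (-6*78 + 3*(-106))) + 28074 = (8241*(-1/32995) + (-468 - 318)) + 28074 = (-8241/32995 - 786) + 28074 = -25942311/32995 + 28074 = 900359319/32995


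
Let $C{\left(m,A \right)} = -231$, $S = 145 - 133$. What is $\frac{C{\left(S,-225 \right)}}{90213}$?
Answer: $- \frac{77}{30071} \approx -0.0025606$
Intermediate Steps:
$S = 12$ ($S = 145 - 133 = 12$)
$\frac{C{\left(S,-225 \right)}}{90213} = - \frac{231}{90213} = \left(-231\right) \frac{1}{90213} = - \frac{77}{30071}$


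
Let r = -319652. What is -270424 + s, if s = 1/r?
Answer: -86441572449/319652 ≈ -2.7042e+5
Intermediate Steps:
s = -1/319652 (s = 1/(-319652) = -1/319652 ≈ -3.1284e-6)
-270424 + s = -270424 - 1/319652 = -86441572449/319652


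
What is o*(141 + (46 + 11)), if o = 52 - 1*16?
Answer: 7128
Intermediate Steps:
o = 36 (o = 52 - 16 = 36)
o*(141 + (46 + 11)) = 36*(141 + (46 + 11)) = 36*(141 + 57) = 36*198 = 7128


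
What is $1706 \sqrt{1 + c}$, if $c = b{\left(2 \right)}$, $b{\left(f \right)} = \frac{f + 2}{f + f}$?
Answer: $1706 \sqrt{2} \approx 2412.6$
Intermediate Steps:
$b{\left(f \right)} = \frac{2 + f}{2 f}$
$c = 1$ ($c = \frac{2 + 2}{2 \cdot 2} = \frac{1}{2} \cdot \frac{1}{2} \cdot 4 = 1$)
$1706 \sqrt{1 + c} = 1706 \sqrt{1 + 1} = 1706 \sqrt{2}$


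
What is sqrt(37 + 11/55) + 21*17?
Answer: 357 + sqrt(930)/5 ≈ 363.10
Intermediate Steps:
sqrt(37 + 11/55) + 21*17 = sqrt(37 + 11*(1/55)) + 357 = sqrt(37 + 1/5) + 357 = sqrt(186/5) + 357 = sqrt(930)/5 + 357 = 357 + sqrt(930)/5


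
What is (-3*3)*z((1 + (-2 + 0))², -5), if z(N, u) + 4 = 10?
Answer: -54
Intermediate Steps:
z(N, u) = 6 (z(N, u) = -4 + 10 = 6)
(-3*3)*z((1 + (-2 + 0))², -5) = -3*3*6 = -9*6 = -54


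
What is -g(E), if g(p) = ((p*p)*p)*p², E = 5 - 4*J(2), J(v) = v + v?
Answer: 161051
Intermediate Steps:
J(v) = 2*v
E = -11 (E = 5 - 8*2 = 5 - 4*4 = 5 - 16 = -11)
g(p) = p⁵ (g(p) = (p²*p)*p² = p³*p² = p⁵)
-g(E) = -1*(-11)⁵ = -1*(-161051) = 161051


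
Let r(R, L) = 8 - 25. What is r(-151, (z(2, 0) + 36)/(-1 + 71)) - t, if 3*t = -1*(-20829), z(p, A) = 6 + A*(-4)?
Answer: -6960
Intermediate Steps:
z(p, A) = 6 - 4*A
t = 6943 (t = (-1*(-20829))/3 = (⅓)*20829 = 6943)
r(R, L) = -17
r(-151, (z(2, 0) + 36)/(-1 + 71)) - t = -17 - 1*6943 = -17 - 6943 = -6960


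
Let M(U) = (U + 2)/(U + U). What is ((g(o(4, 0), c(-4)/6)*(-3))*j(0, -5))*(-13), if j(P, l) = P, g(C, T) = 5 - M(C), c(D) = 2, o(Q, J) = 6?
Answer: 0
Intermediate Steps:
M(U) = (2 + U)/(2*U) (M(U) = (2 + U)/((2*U)) = (2 + U)*(1/(2*U)) = (2 + U)/(2*U))
g(C, T) = 5 - (2 + C)/(2*C)
((g(o(4, 0), c(-4)/6)*(-3))*j(0, -5))*(-13) = (((9/2 - 1/6)*(-3))*0)*(-13) = (((9/2 - 1*⅙)*(-3))*0)*(-13) = (((9/2 - ⅙)*(-3))*0)*(-13) = (((13/3)*(-3))*0)*(-13) = -13*0*(-13) = 0*(-13) = 0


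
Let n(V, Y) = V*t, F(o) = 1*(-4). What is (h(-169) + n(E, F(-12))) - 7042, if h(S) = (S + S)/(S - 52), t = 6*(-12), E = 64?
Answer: -198024/17 ≈ -11648.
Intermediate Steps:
F(o) = -4
t = -72
n(V, Y) = -72*V (n(V, Y) = V*(-72) = -72*V)
h(S) = 2*S/(-52 + S) (h(S) = (2*S)/(-52 + S) = 2*S/(-52 + S))
(h(-169) + n(E, F(-12))) - 7042 = (2*(-169)/(-52 - 169) - 72*64) - 7042 = (2*(-169)/(-221) - 4608) - 7042 = (2*(-169)*(-1/221) - 4608) - 7042 = (26/17 - 4608) - 7042 = -78310/17 - 7042 = -198024/17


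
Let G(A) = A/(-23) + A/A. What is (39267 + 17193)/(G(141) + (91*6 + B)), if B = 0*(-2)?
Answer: 64929/622 ≈ 104.39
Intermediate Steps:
B = 0
G(A) = 1 - A/23 (G(A) = A*(-1/23) + 1 = -A/23 + 1 = 1 - A/23)
(39267 + 17193)/(G(141) + (91*6 + B)) = (39267 + 17193)/((1 - 1/23*141) + (91*6 + 0)) = 56460/((1 - 141/23) + (546 + 0)) = 56460/(-118/23 + 546) = 56460/(12440/23) = 56460*(23/12440) = 64929/622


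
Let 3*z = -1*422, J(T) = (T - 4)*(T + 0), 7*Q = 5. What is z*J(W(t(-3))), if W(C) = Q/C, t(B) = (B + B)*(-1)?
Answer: 171965/2646 ≈ 64.991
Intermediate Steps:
Q = 5/7 (Q = (1/7)*5 = 5/7 ≈ 0.71429)
t(B) = -2*B (t(B) = (2*B)*(-1) = -2*B)
W(C) = 5/(7*C)
J(T) = T*(-4 + T) (J(T) = (-4 + T)*T = T*(-4 + T))
z = -422/3 (z = (-1*422)/3 = (1/3)*(-422) = -422/3 ≈ -140.67)
z*J(W(t(-3))) = -422*5/(7*((-2*(-3))))*(-4 + 5/(7*((-2*(-3)))))/3 = -422*(5/7)/6*(-4 + (5/7)/6)/3 = -422*(5/7)*(1/6)*(-4 + (5/7)*(1/6))/3 = -1055*(-4 + 5/42)/63 = -1055*(-163)/(63*42) = -422/3*(-815/1764) = 171965/2646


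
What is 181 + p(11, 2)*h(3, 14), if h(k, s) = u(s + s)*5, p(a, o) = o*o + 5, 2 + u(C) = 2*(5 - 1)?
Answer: 451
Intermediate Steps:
u(C) = 6 (u(C) = -2 + 2*(5 - 1) = -2 + 2*4 = -2 + 8 = 6)
p(a, o) = 5 + o² (p(a, o) = o² + 5 = 5 + o²)
h(k, s) = 30 (h(k, s) = 6*5 = 30)
181 + p(11, 2)*h(3, 14) = 181 + (5 + 2²)*30 = 181 + (5 + 4)*30 = 181 + 9*30 = 181 + 270 = 451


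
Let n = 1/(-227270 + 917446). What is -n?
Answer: -1/690176 ≈ -1.4489e-6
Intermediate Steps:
n = 1/690176 ≈ 1.4489e-6
-n = -1*1/690176 = -1/690176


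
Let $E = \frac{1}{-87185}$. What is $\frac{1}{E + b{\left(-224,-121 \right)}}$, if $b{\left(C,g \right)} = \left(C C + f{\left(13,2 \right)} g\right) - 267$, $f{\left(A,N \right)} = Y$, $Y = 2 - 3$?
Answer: $\frac{87185}{4361865549} \approx 1.9988 \cdot 10^{-5}$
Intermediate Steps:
$Y = -1$
$f{\left(A,N \right)} = -1$
$E = - \frac{1}{87185} \approx -1.147 \cdot 10^{-5}$
$b{\left(C,g \right)} = -267 + C^{2} - g$ ($b{\left(C,g \right)} = \left(C C - g\right) - 267 = \left(C^{2} - g\right) - 267 = -267 + C^{2} - g$)
$\frac{1}{E + b{\left(-224,-121 \right)}} = \frac{1}{- \frac{1}{87185} - \left(146 - 50176\right)} = \frac{1}{- \frac{1}{87185} + \left(-267 + 50176 + 121\right)} = \frac{1}{- \frac{1}{87185} + 50030} = \frac{1}{\frac{4361865549}{87185}} = \frac{87185}{4361865549}$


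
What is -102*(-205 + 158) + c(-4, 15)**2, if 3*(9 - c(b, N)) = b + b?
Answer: 44371/9 ≈ 4930.1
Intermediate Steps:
c(b, N) = 9 - 2*b/3 (c(b, N) = 9 - (b + b)/3 = 9 - 2*b/3)
-102*(-205 + 158) + c(-4, 15)**2 = -102*(-205 + 158) + (9 - 2/3*(-4))**2 = -102*(-47) + (9 + 8/3)**2 = 4794 + (35/3)**2 = 4794 + 1225/9 = 44371/9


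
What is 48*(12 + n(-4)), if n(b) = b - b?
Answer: 576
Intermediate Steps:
n(b) = 0
48*(12 + n(-4)) = 48*(12 + 0) = 48*12 = 576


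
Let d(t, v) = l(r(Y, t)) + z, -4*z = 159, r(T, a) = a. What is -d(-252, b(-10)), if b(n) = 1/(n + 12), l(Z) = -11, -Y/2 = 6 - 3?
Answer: 203/4 ≈ 50.750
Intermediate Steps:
Y = -6 (Y = -2*(6 - 3) = -2*3 = -6)
b(n) = 1/(12 + n)
z = -159/4 (z = -¼*159 = -159/4 ≈ -39.750)
d(t, v) = -203/4 (d(t, v) = -11 - 159/4 = -203/4)
-d(-252, b(-10)) = -1*(-203/4) = 203/4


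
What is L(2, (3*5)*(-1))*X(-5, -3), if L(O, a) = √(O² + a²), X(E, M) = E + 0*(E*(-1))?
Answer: -5*√229 ≈ -75.664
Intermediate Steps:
X(E, M) = E (X(E, M) = E + 0*(-E) = E + 0 = E)
L(2, (3*5)*(-1))*X(-5, -3) = √(2² + ((3*5)*(-1))²)*(-5) = √(4 + (15*(-1))²)*(-5) = √(4 + (-15)²)*(-5) = √(4 + 225)*(-5) = √229*(-5) = -5*√229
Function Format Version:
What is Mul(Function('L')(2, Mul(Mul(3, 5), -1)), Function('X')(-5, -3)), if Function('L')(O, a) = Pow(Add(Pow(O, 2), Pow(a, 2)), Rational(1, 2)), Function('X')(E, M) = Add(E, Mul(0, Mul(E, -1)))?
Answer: Mul(-5, Pow(229, Rational(1, 2))) ≈ -75.664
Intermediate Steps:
Function('X')(E, M) = E (Function('X')(E, M) = Add(E, Mul(0, Mul(-1, E))) = Add(E, 0) = E)
Mul(Function('L')(2, Mul(Mul(3, 5), -1)), Function('X')(-5, -3)) = Mul(Pow(Add(Pow(2, 2), Pow(Mul(Mul(3, 5), -1), 2)), Rational(1, 2)), -5) = Mul(Pow(Add(4, Pow(Mul(15, -1), 2)), Rational(1, 2)), -5) = Mul(Pow(Add(4, Pow(-15, 2)), Rational(1, 2)), -5) = Mul(Pow(Add(4, 225), Rational(1, 2)), -5) = Mul(Pow(229, Rational(1, 2)), -5) = Mul(-5, Pow(229, Rational(1, 2)))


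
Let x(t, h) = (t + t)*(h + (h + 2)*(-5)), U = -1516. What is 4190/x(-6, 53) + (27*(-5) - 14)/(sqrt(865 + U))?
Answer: 2095/1332 + 149*I*sqrt(651)/651 ≈ 1.5728 + 5.8398*I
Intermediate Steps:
x(t, h) = 2*t*(-10 - 4*h) (x(t, h) = (2*t)*(h + (2 + h)*(-5)) = (2*t)*(h + (-10 - 5*h)) = (2*t)*(-10 - 4*h) = 2*t*(-10 - 4*h))
4190/x(-6, 53) + (27*(-5) - 14)/(sqrt(865 + U)) = 4190/((-4*(-6)*(5 + 2*53))) + (27*(-5) - 14)/(sqrt(865 - 1516)) = 4190/((-4*(-6)*(5 + 106))) + (-135 - 14)/(sqrt(-651)) = 4190/((-4*(-6)*111)) - 149*(-I*sqrt(651)/651) = 4190/2664 - (-149)*I*sqrt(651)/651 = 4190*(1/2664) + 149*I*sqrt(651)/651 = 2095/1332 + 149*I*sqrt(651)/651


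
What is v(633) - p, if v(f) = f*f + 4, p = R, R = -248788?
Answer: 649481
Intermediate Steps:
p = -248788
v(f) = 4 + f**2 (v(f) = f**2 + 4 = 4 + f**2)
v(633) - p = (4 + 633**2) - 1*(-248788) = (4 + 400689) + 248788 = 400693 + 248788 = 649481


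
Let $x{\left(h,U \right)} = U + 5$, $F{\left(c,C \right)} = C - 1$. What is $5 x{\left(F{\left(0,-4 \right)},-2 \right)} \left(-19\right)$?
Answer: $-285$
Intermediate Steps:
$F{\left(c,C \right)} = -1 + C$
$x{\left(h,U \right)} = 5 + U$
$5 x{\left(F{\left(0,-4 \right)},-2 \right)} \left(-19\right) = 5 \left(5 - 2\right) \left(-19\right) = 5 \cdot 3 \left(-19\right) = 15 \left(-19\right) = -285$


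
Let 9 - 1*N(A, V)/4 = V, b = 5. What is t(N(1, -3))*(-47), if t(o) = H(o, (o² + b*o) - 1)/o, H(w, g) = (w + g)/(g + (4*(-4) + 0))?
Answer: -121777/121296 ≈ -1.0040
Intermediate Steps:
N(A, V) = 36 - 4*V
H(w, g) = (g + w)/(-16 + g) (H(w, g) = (g + w)/(g + (-16 + 0)) = (g + w)/(g - 16) = (g + w)/(-16 + g))
t(o) = (-1 + o² + 6*o)/(o*(-17 + o² + 5*o)) (t(o) = ((((o² + 5*o) - 1) + o)/(-16 + ((o² + 5*o) - 1)))/o = (((-1 + o² + 5*o) + o)/(-16 + (-1 + o² + 5*o)))/o = ((-1 + o² + 6*o)/(-17 + o² + 5*o))/o = (-1 + o² + 6*o)/(o*(-17 + o² + 5*o)))
t(N(1, -3))*(-47) = ((-1 + (36 - 4*(-3))² + 6*(36 - 4*(-3)))/((36 - 4*(-3))*(-17 + (36 - 4*(-3))² + 5*(36 - 4*(-3)))))*(-47) = ((-1 + (36 + 12)² + 6*(36 + 12))/((36 + 12)*(-17 + (36 + 12)² + 5*(36 + 12))))*(-47) = ((-1 + 48² + 6*48)/(48*(-17 + 48² + 5*48)))*(-47) = ((-1 + 2304 + 288)/(48*(-17 + 2304 + 240)))*(-47) = ((1/48)*2591/2527)*(-47) = ((1/48)*(1/2527)*2591)*(-47) = (2591/121296)*(-47) = -121777/121296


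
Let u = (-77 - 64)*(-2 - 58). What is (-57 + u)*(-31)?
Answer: -260493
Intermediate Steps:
u = 8460 (u = -141*(-60) = 8460)
(-57 + u)*(-31) = (-57 + 8460)*(-31) = 8403*(-31) = -260493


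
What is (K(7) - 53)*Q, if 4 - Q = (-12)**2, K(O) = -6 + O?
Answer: 7280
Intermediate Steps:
Q = -140 (Q = 4 - 1*(-12)**2 = 4 - 1*144 = 4 - 144 = -140)
(K(7) - 53)*Q = ((-6 + 7) - 53)*(-140) = (1 - 53)*(-140) = -52*(-140) = 7280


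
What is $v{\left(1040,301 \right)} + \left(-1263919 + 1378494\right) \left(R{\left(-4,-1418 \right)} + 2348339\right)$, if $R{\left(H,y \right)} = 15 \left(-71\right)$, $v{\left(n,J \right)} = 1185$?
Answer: $268938919735$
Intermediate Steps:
$R{\left(H,y \right)} = -1065$
$v{\left(1040,301 \right)} + \left(-1263919 + 1378494\right) \left(R{\left(-4,-1418 \right)} + 2348339\right) = 1185 + \left(-1263919 + 1378494\right) \left(-1065 + 2348339\right) = 1185 + 114575 \cdot 2347274 = 1185 + 268938918550 = 268938919735$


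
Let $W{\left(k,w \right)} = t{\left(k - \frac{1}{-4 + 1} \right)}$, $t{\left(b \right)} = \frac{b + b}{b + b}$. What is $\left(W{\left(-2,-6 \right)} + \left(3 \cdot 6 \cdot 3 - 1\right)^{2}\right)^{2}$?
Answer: $7896100$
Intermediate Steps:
$t{\left(b \right)} = 1$ ($t{\left(b \right)} = \frac{2 b}{2 b} = 2 b \frac{1}{2 b} = 1$)
$W{\left(k,w \right)} = 1$
$\left(W{\left(-2,-6 \right)} + \left(3 \cdot 6 \cdot 3 - 1\right)^{2}\right)^{2} = \left(1 + \left(3 \cdot 6 \cdot 3 - 1\right)^{2}\right)^{2} = \left(1 + \left(18 \cdot 3 - 1\right)^{2}\right)^{2} = \left(1 + \left(54 - 1\right)^{2}\right)^{2} = \left(1 + 53^{2}\right)^{2} = \left(1 + 2809\right)^{2} = 2810^{2} = 7896100$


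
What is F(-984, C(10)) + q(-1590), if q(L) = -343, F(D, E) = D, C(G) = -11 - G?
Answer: -1327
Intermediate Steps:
F(-984, C(10)) + q(-1590) = -984 - 343 = -1327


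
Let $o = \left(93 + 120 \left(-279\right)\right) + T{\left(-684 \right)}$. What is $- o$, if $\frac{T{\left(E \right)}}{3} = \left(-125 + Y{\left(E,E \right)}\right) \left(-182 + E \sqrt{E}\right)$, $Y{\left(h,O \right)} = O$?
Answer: $-408327 - 9960408 i \sqrt{19} \approx -4.0833 \cdot 10^{5} - 4.3416 \cdot 10^{7} i$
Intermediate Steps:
$T{\left(E \right)} = 3 \left(-182 + E^{\frac{3}{2}}\right) \left(-125 + E\right)$ ($T{\left(E \right)} = 3 \left(-125 + E\right) \left(-182 + E \sqrt{E}\right) = 3 \left(-125 + E\right) \left(-182 + E^{\frac{3}{2}}\right) = 3 \left(-182 + E^{\frac{3}{2}}\right) \left(-125 + E\right)$)
$o = 408327 + 9960408 i \sqrt{19}$ ($o = \left(93 + 120 \left(-279\right)\right) + \left(68250 - -373464 - 375 \left(-684\right)^{\frac{3}{2}} + 3 \left(-684\right)^{\frac{5}{2}}\right) = \left(93 - 33480\right) + \left(68250 + 373464 - 375 \left(- 4104 i \sqrt{19}\right) + 3 \cdot 2807136 i \sqrt{19}\right) = -33387 + \left(68250 + 373464 + 1539000 i \sqrt{19} + 8421408 i \sqrt{19}\right) = -33387 + \left(441714 + 9960408 i \sqrt{19}\right) = 408327 + 9960408 i \sqrt{19} \approx 4.0833 \cdot 10^{5} + 4.3416 \cdot 10^{7} i$)
$- o = - (408327 + 9960408 i \sqrt{19}) = -408327 - 9960408 i \sqrt{19}$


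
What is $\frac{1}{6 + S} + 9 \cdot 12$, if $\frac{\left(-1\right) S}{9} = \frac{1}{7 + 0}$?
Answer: $\frac{3571}{33} \approx 108.21$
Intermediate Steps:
$S = - \frac{9}{7}$ ($S = - \frac{9}{7 + 0} = - \frac{9}{7} \approx -1.2857$)
$\frac{1}{6 + S} + 9 \cdot 12 = \frac{1}{6 - \frac{9}{7}} + 9 \cdot 12 = \frac{1}{\frac{33}{7}} + 108 = \frac{7}{33} + 108 = \frac{3571}{33}$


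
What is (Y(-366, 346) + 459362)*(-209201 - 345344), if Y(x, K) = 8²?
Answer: -254772391170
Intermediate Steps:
Y(x, K) = 64
(Y(-366, 346) + 459362)*(-209201 - 345344) = (64 + 459362)*(-209201 - 345344) = 459426*(-554545) = -254772391170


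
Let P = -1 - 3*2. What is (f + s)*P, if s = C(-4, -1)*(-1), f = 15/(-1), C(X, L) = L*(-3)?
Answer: 126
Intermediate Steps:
C(X, L) = -3*L
P = -7 (P = -1 - 6 = -7)
f = -15 (f = 15*(-1) = -15)
s = -3 (s = -3*(-1)*(-1) = 3*(-1) = -3)
(f + s)*P = (-15 - 3)*(-7) = -18*(-7) = 126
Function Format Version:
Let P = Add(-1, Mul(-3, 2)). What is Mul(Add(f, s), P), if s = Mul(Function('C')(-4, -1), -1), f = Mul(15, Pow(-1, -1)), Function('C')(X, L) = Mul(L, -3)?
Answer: 126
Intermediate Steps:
Function('C')(X, L) = Mul(-3, L)
P = -7 (P = Add(-1, -6) = -7)
f = -15 (f = Mul(15, -1) = -15)
s = -3 (s = Mul(Mul(-3, -1), -1) = Mul(3, -1) = -3)
Mul(Add(f, s), P) = Mul(Add(-15, -3), -7) = Mul(-18, -7) = 126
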